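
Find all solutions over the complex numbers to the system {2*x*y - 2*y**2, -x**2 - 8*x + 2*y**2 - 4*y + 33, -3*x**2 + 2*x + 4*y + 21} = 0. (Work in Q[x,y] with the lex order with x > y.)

{(3, 0)}

Compute a lex Gröbner basis by Buchberger's algorithm.
f_1 = 2*x*y - 2*y**2, LT = x*y.
f_2 = -x**2 - 8*x + 2*y**2 - 4*y + 33, LT = x**2.
f_3 = -3*x**2 + 2*x + 4*y + 21, LT = x**2.

S(f_1,f_2): lcm = x**2*y. S = -x*y**2 - 8*x*y + 2*y**3 - 4*y**2 + 33*y.
  leading term x*y**2: subtract (-1/2*y)·f_1 from -x*y**2 - 8*x*y + 2*y**3 - 4*y**2 + 33*y → -8*x*y + y**3 - 4*y**2 + 33*y
  leading term x*y: subtract (-4)·f_1 from -8*x*y + y**3 - 4*y**2 + 33*y → y**3 - 12*y**2 + 33*y
  leading term y**3: no divisor's leading term divides it; move y**3 to the remainder.
  leading term y**2: no divisor's leading term divides it; move -12*y**2 to the remainder.
  leading term y: no divisor's leading term divides it; move 33*y to the remainder.
  remainder y**3 - 12*y**2 + 33*y ≠ 0; add h_4 = y**3 - 12*y**2 + 33*y to the basis.

S(f_1,f_3): lcm = x**2*y. S = -x*y**2 + 2/3*x*y + 4/3*y**2 + 7*y.
  leading term x*y**2: subtract (-1/2*y)·f_1 from -x*y**2 + 2/3*x*y + 4/3*y**2 + 7*y → 2/3*x*y - y**3 + 4/3*y**2 + 7*y
  leading term x*y: subtract (1/3)·f_1 from 2/3*x*y - y**3 + 4/3*y**2 + 7*y → -y**3 + 2*y**2 + 7*y
  leading term y**3: subtract (-1)·h_4 from -y**3 + 2*y**2 + 7*y → -10*y**2 + 40*y
  leading term y**2: no divisor's leading term divides it; move -10*y**2 to the remainder.
  leading term y: no divisor's leading term divides it; move 40*y to the remainder.
  remainder -10*y**2 + 40*y ≠ 0; add h_5 = -10*y**2 + 40*y to the basis.

S(f_2,f_3): lcm = x**2. S = 26/3*x - 2*y**2 + 16/3*y - 26.
  leading term x: no divisor's leading term divides it; move 26/3*x to the remainder.
  leading term y**2: subtract (1/5)·h_5 from -2*y**2 + 16/3*y - 26 → -8/3*y - 26
  leading term y: no divisor's leading term divides it; move -8/3*y to the remainder.
  leading term 1: no divisor's leading term divides it; move -26 to the remainder.
  remainder 26/3*x - 8/3*y - 26 ≠ 0; add h_6 = 26/3*x - 8/3*y - 26 to the basis.

S(f_1,h_5): lcm = x*y**2. S = 4*x*y - y**3.
  leading term x*y: subtract (2)·f_1 from 4*x*y - y**3 → -y**3 + 4*y**2
  leading term y**3: subtract (-1)·h_4 from -y**3 + 4*y**2 → -8*y**2 + 33*y
  leading term y**2: subtract (4/5)·h_5 from -8*y**2 + 33*y → y
  leading term y: no divisor's leading term divides it; move y to the remainder.
  remainder y ≠ 0; add h_7 = y to the basis.

The other S-polynomials (S(f_1,h_4), S(f_2,h_4), S(f_3,h_4), S(f_2,h_5), S(f_3,h_5), S(h_4,h_5), S(f_1,h_6), S(f_2,h_6), S(f_3,h_6), S(h_4,h_6), S(h_5,h_6), S(f_1,h_7), S(f_2,h_7), S(f_3,h_7), S(h_4,h_7), S(h_5,h_7), S(h_6,h_7)) all reduce to 0 modulo the current basis, so we have a Gröbner basis.
Inter-reduce: drop elements whose leading term is divisible by another's, tail-reduce, and make monic.
Reduced Gröbner basis: {x - 3, y}.

A lex Gröbner basis eliminates variables successively. Here y depends only on y, with roots {0}; lifting each root through the earlier basis elements recovers the full solutions.
  y = 0: the earlier basis element becomes x - 3 = 0, giving x = 3 — point (3, 0).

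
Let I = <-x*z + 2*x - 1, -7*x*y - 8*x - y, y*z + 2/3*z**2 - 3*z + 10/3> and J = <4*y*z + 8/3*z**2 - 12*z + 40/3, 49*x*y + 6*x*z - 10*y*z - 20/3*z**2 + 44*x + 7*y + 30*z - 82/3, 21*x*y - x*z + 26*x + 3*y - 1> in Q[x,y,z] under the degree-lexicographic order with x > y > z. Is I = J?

For a fixed monomial order, each ideal has a unique reduced Gröbner basis; comparing bases decides equality.
Buchberger on the first generating set:
f_1 = -x*z + 2*x - 1, LT = x*z.
f_2 = -7*x*y - 8*x - y, LT = x*y.
f_3 = y*z + 2/3*z**2 - 3*z + 10/3, LT = y*z.

S(f_1,f_2): lcm = x*y*z. S = -2*x*y - 8/7*x*z - 1/7*y*z + y.
  reduce S modulo (f_1, f_2, f_3):
  remainder 2/21*z**2 + 9/7*y - 3/7*z + 34/21 ≠ 0; add g_4 = 2/21*z**2 + 9/7*y - 3/7*z + 34/21 to the basis.

S(f_1,f_3): lcm = x*y*z. S = -2/3*x*z**2 - 2*x*y + 3*x*z - 10/3*x + y.
  reduce S modulo (f_1, f_2, f_3, g_4):
  remainder 16/7*x + 9/7*y + 2/3*z - 5/3 ≠ 0; add g_5 = 16/7*x + 9/7*y + 2/3*z - 5/3 to the basis.

S(f_3,g_4): lcm = y*z**2. S = 2/3*z**3 - 27/2*y**2 + 9/2*y*z - 3*z**2 - 17*y + 10/3*z.
  reduce S modulo (f_1, f_2, f_3, g_4, g_5):
  remainder -27/2*y**2 - 115/2*y - 8*z - 36 ≠ 0; add g_6 = -27/2*y**2 - 115/2*y - 8*z - 36 to the basis.

The other S-polynomials (S(f_2,f_3), S(f_1,g_4), S(f_2,g_4), S(f_1,g_5), S(f_2,g_5), S(f_3,g_5), S(g_4,g_5), S(f_1,g_6), S(f_2,g_6), S(f_3,g_6), S(g_4,g_6), S(g_5,g_6)) all reduce to 0 modulo the current basis, so we have a Gröbner basis.
Inter-reduce: drop elements whose leading term is divisible by another's, tail-reduce, and make monic.
Reduced Gröbner basis: {y**2 + 115/27*y + 16/27*z + 8/3, y*z - 9*y - 8, z**2 + 27/2*y - 9/2*z + 17, x + 9/16*y + 7/24*z - 35/48}.

Buchberger on the second generating set:
h_1 = 4*y*z + 8/3*z**2 - 12*z + 40/3, LT = y*z.
h_2 = 49*x*y + 6*x*z - 10*y*z - 20/3*z**2 + 44*x + 7*y + 30*z - 82/3, LT = x*y.
h_3 = 21*x*y - x*z + 26*x + 3*y - 1, LT = x*y.

S(h_1,h_2): lcm = x*y*z. S = 80/147*x*z**2 + 10/49*y*z**2 + 20/147*z**3 - 191/49*x*z - 1/7*y*z - 30/49*z**2 + 10/3*x + 82/147*z.
  reduce S modulo (h_1, h_2, h_3):
  remainder 80/147*x*z**2 - 191/49*x*z + 2/21*z**2 + 10/3*x - 27/49*z + 10/21 ≠ 0; add k_4 = 80/147*x*z**2 - 191/49*x*z + 2/21*z**2 + 10/3*x - 27/49*z + 10/21 to the basis.

S(h_1,h_3): lcm = x*y*z. S = 5/7*x*z**2 - 89/21*x*z - 1/7*y*z + 10/3*x + 1/21*z.
  reduce S modulo (h_1, h_2, h_3, k_4):
  remainder 295/336*x*z - 5/168*z**2 - 25/24*x + 115/336*z - 25/168 ≠ 0; add k_5 = 295/336*x*z - 5/168*z**2 - 25/24*x + 115/336*z - 25/168 to the basis.

S(h_2,h_3): lcm = x*y. S = 25/147*x*z - 10/49*y*z - 20/147*z**2 - 50/147*x + 30/49*z - 25/49.
  reduce S modulo (h_1, h_2, h_3, k_4, k_5):
  remainder 50/8673*z**2 - 400/2891*x - 575/8673*z + 575/2891 ≠ 0; add k_6 = 50/8673*z**2 - 400/2891*x - 575/8673*z + 575/2891 to the basis.

S(h_1,k_6): lcm = y*z**2. S = 2/3*z**3 + 24*x*y + 23/2*y*z - 3*z**2 - 69/2*y + 10/3*z.
  reduce S modulo (h_1, h_2, h_3, k_4, k_5, k_6):
  remainder -472/7*x - 531/14*y - 59/3*z + 295/6 ≠ 0; add k_7 = -472/7*x - 531/14*y - 59/3*z + 295/6 to the basis.

S(h_2,k_7): lcm = x*y. S = 6/49*x*z - 9/16*y**2 - 583/1176*y*z - 20/147*z**2 + 44/49*x + 293/336*y + 30/49*z - 82/147.
  reduce S modulo (h_1, h_2, h_3, k_4, k_5, k_6, k_7):
  remainder -9/16*y**2 - 115/48*y - 1/3*z - 3/2 ≠ 0; add k_8 = -9/16*y**2 - 115/48*y - 1/3*z - 3/2 to the basis.

The other S-polynomials (S(h_1,k_4), S(h_2,k_4), S(h_3,k_4), S(h_1,k_5), S(h_2,k_5), S(h_3,k_5), S(k_4,k_5), S(h_2,k_6), S(h_3,k_6), S(k_4,k_6), S(k_5,k_6), S(h_1,k_7), S(h_3,k_7), S(k_4,k_7), S(k_5,k_7), S(k_6,k_7), S(h_1,k_8), S(h_2,k_8), S(h_3,k_8), S(k_4,k_8), S(k_5,k_8), S(k_6,k_8), S(k_7,k_8)) all reduce to 0 modulo the current basis, so we have a Gröbner basis.
Inter-reduce: drop elements whose leading term is divisible by another's, tail-reduce, and make monic.
Reduced Gröbner basis: {y**2 + 115/27*y + 16/27*z + 8/3, y*z - 9*y - 8, z**2 + 27/2*y - 9/2*z + 17, x + 9/16*y + 7/24*z - 35/48}.

Same reduced basis, so the two generating sets span the same ideal.

Yes, the ideals are equal.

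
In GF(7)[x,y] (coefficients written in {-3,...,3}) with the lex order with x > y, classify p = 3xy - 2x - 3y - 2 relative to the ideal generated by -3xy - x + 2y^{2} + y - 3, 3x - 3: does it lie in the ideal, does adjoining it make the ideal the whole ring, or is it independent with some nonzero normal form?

First compute the reduced Gröbner basis of I by Buchberger's algorithm.
f_1 = -3xy - x + 2y^{2} + y - 3, LT = xy.
f_2 = 3x - 3, LT = x.

S(f_1,f_2): lcm = xy. S = -2x - 3y^{2} + 3y + 1.
  leading term x: subtract (-3)·f_2 from -2x - 3y^{2} + 3y + 1 → -3y^{2} + 3y - 1
  leading term y^{2}: no divisor's leading term divides it; move -3y^{2} to the remainder.
  leading term y: no divisor's leading term divides it; move 3y to the remainder.
  leading term 1: no divisor's leading term divides it; move -1 to the remainder.
  remainder -3y^{2} + 3y - 1 ≠ 0; add h_3 = -3y^{2} + 3y - 1 to the basis.

S(f_1,h_3): lcm = xy^{2}. S = -xy + 2x - 3y^{3} + 2y^{2} + y.
  leading term xy: subtract (-2)·f_1 from -xy + 2x - 3y^{3} + 2y^{2} + y → -3y^{3} - y^{2} + 3y + 1
  leading term y^{3}: subtract (y)·h_3 from -3y^{3} - y^{2} + 3y + 1 → 3y^{2} - 3y + 1
  leading term y^{2}: subtract (-1)·h_3 from 3y^{2} - 3y + 1 → 0
  remainder 0.

S(f_2,h_3): leading monomials are coprime, so the S-polynomial reduces to 0 (Buchberger's first criterion).
Every S-polynomial of the final basis reduces to 0, so we have a Gröbner basis.
Inter-reduce: drop elements whose leading term is divisible by another's, tail-reduce, and make monic.
Reduced Gröbner basis: {x - 1, y^{2} - y - 2}.
Label its elements g_1 = x - 1, g_2 = y^{2} - y - 2.

Reduce p = 3xy - 2x - 3y - 2 modulo G:
  leading term xy: subtract (3y)·g_1 from 3xy - 2x - 3y - 2 → -2x - 2
  leading term x: subtract (-2)·g_1 from -2x - 2 → 3
  leading term 1: no divisor's leading term divides it; move 3 to the remainder.
  normal form = 3.
The normal form is nonzero, so p ∉ I. Since p minus its normal form lies in I, I + (p) = I + (r) where r = 3; decide whether this ideal is the whole ring.
Here r = 3 is a nonzero constant, hence a unit: 1 ∈ I + (p), the Gröbner basis of I + (p) is {1}, and the enlarged system has no common solution — adjoining p is inconsistent.

The remainder on division by a Gröbner basis is unique — it is the normal form.

Adjoining 3xy - 2x - 3y - 2 makes the ideal the whole ring: the system is inconsistent.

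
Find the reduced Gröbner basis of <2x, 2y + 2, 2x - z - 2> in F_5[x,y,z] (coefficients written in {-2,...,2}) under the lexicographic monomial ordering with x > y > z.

This is the nonlinear analogue of row-reducing a linear system.

f_1 = 2x, LT = x.
f_2 = 2y + 2, LT = y.
f_3 = 2x - z - 2, LT = x.

S(f_1,f_3): lcm = x. S = -2z + 1.
  leading term z: no divisor's leading term divides it; move -2z to the remainder.
  leading term 1: no divisor's leading term divides it; move 1 to the remainder.
  remainder -2z + 1 ≠ 0; add g_4 = -2z + 1 to the basis.

The other S-polynomials (S(f_1,f_2), S(f_2,f_3), S(f_1,g_4), S(f_2,g_4), S(f_3,g_4)) all reduce to 0 modulo the current basis, so we have a Gröbner basis.
Inter-reduce: drop elements whose leading term is divisible by another's, tail-reduce, and make monic.

G = {x, y + 1, z + 2}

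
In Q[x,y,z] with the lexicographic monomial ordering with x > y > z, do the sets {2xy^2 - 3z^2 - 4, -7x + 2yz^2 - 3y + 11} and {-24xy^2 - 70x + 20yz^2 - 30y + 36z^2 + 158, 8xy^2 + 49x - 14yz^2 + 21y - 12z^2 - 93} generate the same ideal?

Yes, the ideals are equal.

Two ideals are equal iff their reduced Gröbner bases coincide (the reduced basis is unique for a fixed ordering).
Buchberger on the first generating set:
f_1 = 2xy^2 - 3z^2 - 4, LT = xy^2.
f_2 = -7x + 2yz^2 - 3y + 11, LT = x.

S(f_1,f_2): lcm = xy^2. S = 2/7y^3z^2 - 3/7y^3 + 11/7y^2 - 3/2z^2 - 2.
  leading term y^3z^2: no divisor's leading term divides it; move 2/7y^3z^2 to the remainder.
  leading term y^3: no divisor's leading term divides it; move -3/7y^3 to the remainder.
  leading term y^2: no divisor's leading term divides it; move 11/7y^2 to the remainder.
  leading term z^2: no divisor's leading term divides it; move -3/2z^2 to the remainder.
  leading term 1: no divisor's leading term divides it; move -2 to the remainder.
  remainder 2/7y^3z^2 - 3/7y^3 + 11/7y^2 - 3/2z^2 - 2 ≠ 0; add g_3 = 2/7y^3z^2 - 3/7y^3 + 11/7y^2 - 3/2z^2 - 2 to the basis.

S(f_1,g_3): lcm = xy^3z^2. S = 3/2xy^3 - 11/2xy^2 + 21/4xz^2 + 7x - 3/2yz^4 - 2yz^2.
  leading term xy^3: subtract (3/4y)·f_1 from 3/2xy^3 - 11/2xy^2 + 21/4xz^2 + 7x - 3/2yz^4 - 2yz^2 → -11/2xy^2 + 21/4xz^2 + 7x - 3/2yz^4 + 1/4yz^2 + 3y
  leading term xy^2: subtract (-11/4)·f_1 from -11/2xy^2 + 21/4xz^2 + 7x - 3/2yz^4 + 1/4yz^2 + 3y → 21/4xz^2 + 7x - 3/2yz^4 + 1/4yz^2 + 3y - 33/4z^2 - 11
  leading term xz^2: subtract (-3/4z^2)·f_2 from 21/4xz^2 + 7x - 3/2yz^4 + 1/4yz^2 + 3y - 33/4z^2 - 11 → 7x - 2yz^2 + 3y - 11
  leading term x: subtract (-1)·f_2 from 7x - 2yz^2 + 3y - 11 → 0
  remainder 0.

S(f_2,g_3): leading monomials are coprime, so the S-polynomial reduces to 0 (Buchberger's first criterion).
Every S-polynomial of the final basis reduces to 0, so we have a Gröbner basis.
Inter-reduce: drop elements whose leading term is divisible by another's, tail-reduce, and make monic.
Reduced Gröbner basis: {x - 2/7yz^2 + 3/7y - 11/7, y^3z^2 - 3/2y^3 + 11/2y^2 - 21/4z^2 - 7}.

Buchberger on the second generating set:
h_1 = -24xy^2 - 70x + 20yz^2 - 30y + 36z^2 + 158, LT = xy^2.
h_2 = 8xy^2 + 49x - 14yz^2 + 21y - 12z^2 - 93, LT = xy^2.

S(h_1,h_2): lcm = xy^2. S = -77/24x + 11/12yz^2 - 11/8y + 121/24.
  leading term x: no divisor's leading term divides it; move -77/24x to the remainder.
  leading term yz^2: no divisor's leading term divides it; move 11/12yz^2 to the remainder.
  leading term y: no divisor's leading term divides it; move -11/8y to the remainder.
  leading term 1: no divisor's leading term divides it; move 121/24 to the remainder.
  remainder -77/24x + 11/12yz^2 - 11/8y + 121/24 ≠ 0; add k_3 = -77/24x + 11/12yz^2 - 11/8y + 121/24 to the basis.

S(h_1,k_3): lcm = xy^2. S = 35/12x + 2/7y^3z^2 - 3/7y^3 + 11/7y^2 - 5/6yz^2 + 5/4y - 3/2z^2 - 79/12.
  leading term x: subtract (-10/11)·k_3 from 35/12x + 2/7y^3z^2 - 3/7y^3 + 11/7y^2 - 5/6yz^2 + 5/4y - 3/2z^2 - 79/12 → 2/7y^3z^2 - 3/7y^3 + 11/7y^2 - 3/2z^2 - 2
  leading term y^3z^2: no divisor's leading term divides it; move 2/7y^3z^2 to the remainder.
  leading term y^3: no divisor's leading term divides it; move -3/7y^3 to the remainder.
  leading term y^2: no divisor's leading term divides it; move 11/7y^2 to the remainder.
  leading term z^2: no divisor's leading term divides it; move -3/2z^2 to the remainder.
  leading term 1: no divisor's leading term divides it; move -2 to the remainder.
  remainder 2/7y^3z^2 - 3/7y^3 + 11/7y^2 - 3/2z^2 - 2 ≠ 0; add k_4 = 2/7y^3z^2 - 3/7y^3 + 11/7y^2 - 3/2z^2 - 2 to the basis.

S(h_2,k_3): lcm = xy^2. S = 49/8x + 2/7y^3z^2 - 3/7y^3 + 11/7y^2 - 7/4yz^2 + 21/8y - 3/2z^2 - 93/8.
  leading term x: subtract (-21/11)·k_3 from 49/8x + 2/7y^3z^2 - 3/7y^3 + 11/7y^2 - 7/4yz^2 + 21/8y - 3/2z^2 - 93/8 → 2/7y^3z^2 - 3/7y^3 + 11/7y^2 - 3/2z^2 - 2
  leading term y^3z^2: subtract (1)·k_4 from 2/7y^3z^2 - 3/7y^3 + 11/7y^2 - 3/2z^2 - 2 → 0
  remainder 0.

S(h_1,k_4): lcm = xy^3z^2. S = 3/2xy^3 - 11/2xy^2 + 35/12xyz^2 + 21/4xz^2 + 7x - 5/6y^2z^4 + 5/4y^2z^2 - 3/2yz^4 - 79/12yz^2.
  leading term xy^3: subtract (-1/16y)·h_1 from 3/2xy^3 - 11/2xy^2 + 35/12xyz^2 + 21/4xz^2 + 7x - 5/6y^2z^4 + 5/4y^2z^2 - 3/2yz^4 - 79/12yz^2 → -11/2xy^2 + 35/12xyz^2 - 35/8xy + 21/4xz^2 + 7x - 5/6y^2z^4 + 5/2y^2z^2 - 15/8y^2 - 3/2yz^4 - 13/3yz^2 + 79/8y
  leading term xy^2: subtract (11/48)·h_1 from -11/2xy^2 + 35/12xyz^2 - 35/8xy + 21/4xz^2 + 7x - 5/6y^2z^4 + 5/2y^2z^2 - 15/8y^2 - 3/2yz^4 - 13/3yz^2 + 79/8y → 35/12xyz^2 - 35/8xy + 21/4xz^2 + 553/24x - 5/6y^2z^4 + 5/2y^2z^2 - 15/8y^2 - 3/2yz^4 - 107/12yz^2 + 67/4y - 33/4z^2 - 869/24
  leading term xyz^2: subtract (-10/11yz^2)·k_3 from 35/12xyz^2 - 35/8xy + 21/4xz^2 + 553/24x - 5/6y^2z^4 + 5/2y^2z^2 - 15/8y^2 - 3/2yz^4 - 107/12yz^2 + 67/4y - 33/4z^2 - 869/24 → -35/8xy + 21/4xz^2 + 553/24x + 5/4y^2z^2 - 15/8y^2 - 3/2yz^4 - 13/3yz^2 + 67/4y - 33/4z^2 - 869/24
  leading term xy: subtract (15/11y)·k_3 from -35/8xy + 21/4xz^2 + 553/24x + 5/4y^2z^2 - 15/8y^2 - 3/2yz^4 - 13/3yz^2 + 67/4y - 33/4z^2 - 869/24 → 21/4xz^2 + 553/24x - 3/2yz^4 - 13/3yz^2 + 79/8y - 33/4z^2 - 869/24
  leading term xz^2: subtract (-18/11z^2)·k_3 from 21/4xz^2 + 553/24x - 3/2yz^4 - 13/3yz^2 + 79/8y - 33/4z^2 - 869/24 → 553/24x - 79/12yz^2 + 79/8y - 869/24
  leading term x: subtract (-79/11)·k_3 from 553/24x - 79/12yz^2 + 79/8y - 869/24 → 0
  remainder 0.

S(h_2,k_4): lcm = xy^3z^2. S = 3/2xy^3 - 11/2xy^2 + 49/8xyz^2 + 21/4xz^2 + 7x - 7/4y^2z^4 + 21/8y^2z^2 - 3/2yz^4 - 93/8yz^2.
  leading term xy^3: subtract (-1/16y)·h_1 from 3/2xy^3 - 11/2xy^2 + 49/8xyz^2 + 21/4xz^2 + 7x - 7/4y^2z^4 + 21/8y^2z^2 - 3/2yz^4 - 93/8yz^2 → -11/2xy^2 + 49/8xyz^2 - 35/8xy + 21/4xz^2 + 7x - 7/4y^2z^4 + 31/8y^2z^2 - 15/8y^2 - 3/2yz^4 - 75/8yz^2 + 79/8y
  leading term xy^2: subtract (11/48)·h_1 from -11/2xy^2 + 49/8xyz^2 - 35/8xy + 21/4xz^2 + 7x - 7/4y^2z^4 + 31/8y^2z^2 - 15/8y^2 - 3/2yz^4 - 75/8yz^2 + 79/8y → 49/8xyz^2 - 35/8xy + 21/4xz^2 + 553/24x - 7/4y^2z^4 + 31/8y^2z^2 - 15/8y^2 - 3/2yz^4 - 335/24yz^2 + 67/4y - 33/4z^2 - 869/24
  leading term xyz^2: subtract (-21/11yz^2)·k_3 from 49/8xyz^2 - 35/8xy + 21/4xz^2 + 553/24x - 7/4y^2z^4 + 31/8y^2z^2 - 15/8y^2 - 3/2yz^4 - 335/24yz^2 + 67/4y - 33/4z^2 - 869/24 → -35/8xy + 21/4xz^2 + 553/24x + 5/4y^2z^2 - 15/8y^2 - 3/2yz^4 - 13/3yz^2 + 67/4y - 33/4z^2 - 869/24
  leading term xy: subtract (15/11y)·k_3 from -35/8xy + 21/4xz^2 + 553/24x + 5/4y^2z^2 - 15/8y^2 - 3/2yz^4 - 13/3yz^2 + 67/4y - 33/4z^2 - 869/24 → 21/4xz^2 + 553/24x - 3/2yz^4 - 13/3yz^2 + 79/8y - 33/4z^2 - 869/24
  leading term xz^2: subtract (-18/11z^2)·k_3 from 21/4xz^2 + 553/24x - 3/2yz^4 - 13/3yz^2 + 79/8y - 33/4z^2 - 869/24 → 553/24x - 79/12yz^2 + 79/8y - 869/24
  leading term x: subtract (-79/11)·k_3 from 553/24x - 79/12yz^2 + 79/8y - 869/24 → 0
  remainder 0.

S(k_3,k_4): leading monomials are coprime, so the S-polynomial reduces to 0 (Buchberger's first criterion).
Every S-polynomial of the final basis reduces to 0, so we have a Gröbner basis.
Inter-reduce: drop elements whose leading term is divisible by another's, tail-reduce, and make monic.
Reduced Gröbner basis: {x - 2/7yz^2 + 3/7y - 11/7, y^3z^2 - 3/2y^3 + 11/2y^2 - 21/4z^2 - 7}.

These coincide, so the ideals are equal.
The same test decides containment: I ⊆ J iff every generator of I reduces to 0 modulo a Gröbner basis of J.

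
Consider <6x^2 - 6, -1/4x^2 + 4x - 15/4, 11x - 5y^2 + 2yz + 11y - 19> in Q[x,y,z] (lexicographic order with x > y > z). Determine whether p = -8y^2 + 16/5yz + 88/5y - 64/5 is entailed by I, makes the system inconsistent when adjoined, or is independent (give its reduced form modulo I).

First compute the reduced Gröbner basis of I by Buchberger's algorithm.
f_1 = 6x^2 - 6, LT = x^2.
f_2 = -1/4x^2 + 4x - 15/4, LT = x^2.
f_3 = 11x - 5y^2 + 2yz + 11y - 19, LT = x.

S(f_1,f_2): lcm = x^2. S = 16x - 16.
  leading term x: subtract (16/11)·f_3 from 16x - 16 → 80/11y^2 - 32/11yz - 16y + 128/11
  leading term y^2: no divisor's leading term divides it; move 80/11y^2 to the remainder.
  leading term yz: no divisor's leading term divides it; move -32/11yz to the remainder.
  leading term y: no divisor's leading term divides it; move -16y to the remainder.
  leading term 1: no divisor's leading term divides it; move 128/11 to the remainder.
  remainder 80/11y^2 - 32/11yz - 16y + 128/11 ≠ 0; add h_4 = 80/11y^2 - 32/11yz - 16y + 128/11 to the basis.

The other S-polynomials (S(f_1,f_3), S(f_2,f_3), S(f_1,h_4), S(f_2,h_4), S(f_3,h_4)) all reduce to 0 modulo the current basis, so we have a Gröbner basis.
Inter-reduce: drop elements whose leading term is divisible by another's, tail-reduce, and make monic.
Reduced Gröbner basis: {x - 1, y^2 - 2/5yz - 11/5y + 8/5}.
Label its elements g_1 = x - 1, g_2 = y^2 - 2/5yz - 11/5y + 8/5.

Reduce p = -8y^2 + 16/5yz + 88/5y - 64/5 modulo G:
  leading term y^2: subtract (-8)·g_2 from -8y^2 + 16/5yz + 88/5y - 64/5 → 0
  normal form = 0.
Since the normal form is 0, p ∈ I.

-8y^2 + 16/5yz + 88/5y - 64/5 lies in I (it reduces to 0).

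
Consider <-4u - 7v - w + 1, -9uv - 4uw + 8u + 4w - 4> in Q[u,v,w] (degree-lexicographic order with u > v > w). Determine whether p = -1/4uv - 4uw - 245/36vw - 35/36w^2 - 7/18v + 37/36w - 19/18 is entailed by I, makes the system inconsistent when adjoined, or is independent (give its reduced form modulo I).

First compute the reduced Gröbner basis of I by Buchberger's algorithm.
f_1 = -4u - 7v - w + 1, LT = u.
f_2 = -9uv - 4uw + 8u + 4w - 4, LT = uv.

S(f_1,f_2): lcm = uv. S = -4/9uw + 7/4v^2 + 1/4vw + 8/9u - 1/4v + 4/9w - 4/9.
  leading term uw: subtract (1/9w)·f_1 from -4/9uw + 7/4v^2 + 1/4vw + 8/9u - 1/4v + 4/9w - 4/9 → 7/4v^2 + 37/36vw + 1/9w^2 + 8/9u - 1/4v + 1/3w - 4/9
  leading term v^2: no divisor's leading term divides it; move 7/4v^2 to the remainder.
  leading term vw: no divisor's leading term divides it; move 37/36vw to the remainder.
  leading term w^2: no divisor's leading term divides it; move 1/9w^2 to the remainder.
  leading term u: subtract (-2/9)·f_1 from 8/9u - 1/4v + 1/3w - 4/9 → -65/36v + 1/9w - 2/9
  leading term v: no divisor's leading term divides it; move -65/36v to the remainder.
  leading term w: no divisor's leading term divides it; move 1/9w to the remainder.
  leading term 1: no divisor's leading term divides it; move -2/9 to the remainder.
  remainder 7/4v^2 + 37/36vw + 1/9w^2 - 65/36v + 1/9w - 2/9 ≠ 0; add h_3 = 7/4v^2 + 37/36vw + 1/9w^2 - 65/36v + 1/9w - 2/9 to the basis.

S(f_1,h_3): leading monomials are coprime, so the S-polynomial reduces to 0 (Buchberger's first criterion).
S(f_2,h_3): lcm = uv^2. S = -1/7uvw - 4/63uw^2 + 1/7uv - 4/63uw - 4/9vw + 8/63u + 4/9v.
  leading term uvw: subtract (1/28vw)·f_1 from -1/7uvw - 4/63uw^2 + 1/7uv - 4/63uw - 4/9vw + 8/63u + 4/9v → -4/63uw^2 + 1/4v^2w + 1/28vw^2 + 1/7uv - 4/63uw - 121/252vw + 8/63u + 4/9v
  leading term uw^2: subtract (1/63w^2)·f_1 from -4/63uw^2 + 1/4v^2w + 1/28vw^2 + 1/7uv - 4/63uw - 121/252vw + 8/63u + 4/9v → 1/4v^2w + 37/252vw^2 + 1/63w^3 + 1/7uv - 4/63uw - 121/252vw - 1/63w^2 + 8/63u + 4/9v
  leading term v^2w: subtract (1/7w)·h_3 from 1/4v^2w + 37/252vw^2 + 1/63w^3 + 1/7uv - 4/63uw - 121/252vw - 1/63w^2 + 8/63u + 4/9v → 1/7uv - 4/63uw - 2/9vw - 2/63w^2 + 8/63u + 4/9v + 2/63w
  leading term uv: subtract (-1/28v)·f_1 from 1/7uv - 4/63uw - 2/9vw - 2/63w^2 + 8/63u + 4/9v + 2/63w → -4/63uw - 1/4v^2 - 65/252vw - 2/63w^2 + 8/63u + 121/252v + 2/63w
  leading term uw: subtract (1/63w)·f_1 from -4/63uw - 1/4v^2 - 65/252vw - 2/63w^2 + 8/63u + 121/252v + 2/63w → -1/4v^2 - 37/252vw - 1/63w^2 + 8/63u + 121/252v + 1/63w
  leading term v^2: subtract (-1/7)·h_3 from -1/4v^2 - 37/252vw - 1/63w^2 + 8/63u + 121/252v + 1/63w → 8/63u + 2/9v + 2/63w - 2/63
  leading term u: subtract (-2/63)·f_1 from 8/63u + 2/9v + 2/63w - 2/63 → 0
  remainder 0.

Every S-polynomial of the final basis reduces to 0, so we have a Gröbner basis.
Inter-reduce: drop elements whose leading term is divisible by another's, tail-reduce, and make monic.
Reduced Gröbner basis: {v^2 + 37/63vw + 4/63w^2 - 65/63v + 4/63w - 8/63, u + 7/4v + 1/4w - 1/4}.
Label its elements g_1 = v^2 + 37/63vw + 4/63w^2 - 65/63v + 4/63w - 8/63, g_2 = u + 7/4v + 1/4w - 1/4.

Reduce p = -1/4uv - 4uw - 245/36vw - 35/36w^2 - 7/18v + 37/36w - 19/18 modulo G:
  leading term uv: subtract (-1/4v)·g_2 from -1/4uv - 4uw - 245/36vw - 35/36w^2 - 7/18v + 37/36w - 19/18 → -4uw + 7/16v^2 - 971/144vw - 35/36w^2 - 65/144v + 37/36w - 19/18
  leading term uw: subtract (-4w)·g_2 from -4uw + 7/16v^2 - 971/144vw - 35/36w^2 - 65/144v + 37/36w - 19/18 → 7/16v^2 + 37/144vw + 1/36w^2 - 65/144v + 1/36w - 19/18
  leading term v^2: subtract (7/16)·g_1 from 7/16v^2 + 37/144vw + 1/36w^2 - 65/144v + 1/36w - 19/18 → -1
  leading term 1: no divisor's leading term divides it; move -1 to the remainder.
  normal form = -1.
The normal form is nonzero, so p ∉ I. Since p minus its normal form lies in I, I + (p) = I + (r) where r = -1; decide whether this ideal is the whole ring.
Here r = -1 is a nonzero constant, hence a unit: 1 ∈ I + (p), the Gröbner basis of I + (p) is {1}, and the enlarged system has no common solution — adjoining p is inconsistent.

Adjoining -1/4uv - 4uw - 245/36vw - 35/36w^2 - 7/18v + 37/36w - 19/18 makes the ideal the whole ring: the system is inconsistent.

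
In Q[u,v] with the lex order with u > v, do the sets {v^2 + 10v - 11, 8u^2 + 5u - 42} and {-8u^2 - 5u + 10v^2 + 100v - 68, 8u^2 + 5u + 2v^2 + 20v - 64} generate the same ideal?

Yes, the ideals are equal.

Since reduced Gröbner bases are canonical representatives of ideals under a given ordering, it suffices to compute and compare them.
Buchberger on the first generating set:
f_1 = v^2 + 10v - 11, LT = v^2.
f_2 = 8u^2 + 5u - 42, LT = u^2.

The S-polynomials (S(f_1,f_2)) all reduce to 0 modulo the current basis, so we have a Gröbner basis.
Inter-reduce: drop elements whose leading term is divisible by another's, tail-reduce, and make monic.
Reduced Gröbner basis: {u^2 + 5/8u - 21/4, v^2 + 10v - 11}.

Buchberger on the second generating set:
h_1 = -8u^2 - 5u + 10v^2 + 100v - 68, LT = u^2.
h_2 = 8u^2 + 5u + 2v^2 + 20v - 64, LT = u^2.

S(h_1,h_2): lcm = u^2. S = -3/2v^2 - 15v + 33/2.
  leading term v^2: no divisor's leading term divides it; move -3/2v^2 to the remainder.
  leading term v: no divisor's leading term divides it; move -15v to the remainder.
  leading term 1: no divisor's leading term divides it; move 33/2 to the remainder.
  remainder -3/2v^2 - 15v + 33/2 ≠ 0; add k_3 = -3/2v^2 - 15v + 33/2 to the basis.

The other S-polynomials (S(h_1,k_3), S(h_2,k_3)) all reduce to 0 modulo the current basis, so we have a Gröbner basis.
Inter-reduce: drop elements whose leading term is divisible by another's, tail-reduce, and make monic.
Reduced Gröbner basis: {u^2 + 5/8u - 21/4, v^2 + 10v - 11}.

The two bases agree; hence the ideals are identical.
The same test decides containment: I ⊆ J iff every generator of I reduces to 0 modulo a Gröbner basis of J.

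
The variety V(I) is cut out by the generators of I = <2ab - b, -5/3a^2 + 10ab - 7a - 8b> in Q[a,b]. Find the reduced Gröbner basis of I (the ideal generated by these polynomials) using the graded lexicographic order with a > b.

The reduced Gröbner basis is the canonical form of the ideal for this ordering.

f_1 = 2ab - b, LT = ab.
f_2 = -5/3a^2 + 10ab - 7a - 8b, LT = a^2.

S(f_1,f_2): lcm = a^2b. S = 6ab^2 - 47/10ab - 24/5b^2.
  reduce S modulo (f_1, f_2):
  remainder -9/5b^2 - 47/20b ≠ 0; add g_3 = -9/5b^2 - 47/20b to the basis.

The other S-polynomials (S(f_1,g_3), S(f_2,g_3)) all reduce to 0 modulo the current basis, so we have a Gröbner basis.

G = {a^2 + 21/5a + 9/5b, ab - 1/2b, b^2 + 47/36b}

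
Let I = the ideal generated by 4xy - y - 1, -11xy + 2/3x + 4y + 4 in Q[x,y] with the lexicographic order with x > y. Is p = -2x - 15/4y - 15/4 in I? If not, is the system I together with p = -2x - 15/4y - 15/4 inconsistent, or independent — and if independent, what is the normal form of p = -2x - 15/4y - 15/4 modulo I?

First compute the reduced Gröbner basis of I by Buchberger's algorithm.
f_1 = 4xy - y - 1, LT = xy.
f_2 = -11xy + 2/3x + 4y + 4, LT = xy.

S(f_1,f_2): lcm = xy. S = 2/33x + 5/44y + 5/44.
  leading term x: no divisor's leading term divides it; move 2/33x to the remainder.
  leading term y: no divisor's leading term divides it; move 5/44y to the remainder.
  leading term 1: no divisor's leading term divides it; move 5/44 to the remainder.
  remainder 2/33x + 5/44y + 5/44 ≠ 0; add h_3 = 2/33x + 5/44y + 5/44 to the basis.

S(f_1,h_3): lcm = xy. S = -15/8y^2 - 17/8y - 1/4.
  leading term y^2: no divisor's leading term divides it; move -15/8y^2 to the remainder.
  leading term y: no divisor's leading term divides it; move -17/8y to the remainder.
  leading term 1: no divisor's leading term divides it; move -1/4 to the remainder.
  remainder -15/8y^2 - 17/8y - 1/4 ≠ 0; add h_4 = -15/8y^2 - 17/8y - 1/4 to the basis.

The other S-polynomials (S(f_2,h_3), S(f_1,h_4), S(f_2,h_4), S(h_3,h_4)) all reduce to 0 modulo the current basis, so we have a Gröbner basis.
Inter-reduce: drop elements whose leading term is divisible by another's, tail-reduce, and make monic.
Reduced Gröbner basis: {x + 15/8y + 15/8, y^2 + 17/15y + 2/15}.
Label its elements g_1 = x + 15/8y + 15/8, g_2 = y^2 + 17/15y + 2/15.

Reduce p = -2x - 15/4y - 15/4 modulo G:
  leading term x: subtract (-2)·g_1 from -2x - 15/4y - 15/4 → 0
  normal form = 0.
Since the normal form is 0, p ∈ I.

Ideal membership is decidable via reduction modulo a Gröbner basis.

-2x - 15/4y - 15/4 lies in I (it reduces to 0).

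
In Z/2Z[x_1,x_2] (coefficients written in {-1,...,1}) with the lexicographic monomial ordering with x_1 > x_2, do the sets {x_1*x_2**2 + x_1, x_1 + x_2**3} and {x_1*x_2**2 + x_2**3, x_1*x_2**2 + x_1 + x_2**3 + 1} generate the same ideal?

No, the ideals differ.

For a fixed monomial order, each ideal has a unique reduced Gröbner basis; comparing bases decides equality.
Buchberger on the first generating set:
f_1 = x_1*x_2**2 + x_1, LT = x_1*x_2**2.
f_2 = x_1 + x_2**3, LT = x_1.

S(f_1,f_2): lcm = x_1*x_2**2. S = x_1 + x_2**5.
  leading term x_1: subtract (1)·f_2 from x_1 + x_2**5 → x_2**5 + x_2**3
  leading term x_2**5: no divisor's leading term divides it; move x_2**5 to the remainder.
  leading term x_2**3: no divisor's leading term divides it; move x_2**3 to the remainder.
  remainder x_2**5 + x_2**3 ≠ 0; add g_3 = x_2**5 + x_2**3 to the basis.

The other S-polynomials (S(f_1,g_3), S(f_2,g_3)) all reduce to 0 modulo the current basis, so we have a Gröbner basis.
Inter-reduce: drop elements whose leading term is divisible by another's, tail-reduce, and make monic.
Reduced Gröbner basis: {x_1 + x_2**3, x_2**5 + x_2**3}.

Buchberger on the second generating set:
h_1 = x_1*x_2**2 + x_2**3, LT = x_1*x_2**2.
h_2 = x_1*x_2**2 + x_1 + x_2**3 + 1, LT = x_1*x_2**2.

S(h_1,h_2): lcm = x_1*x_2**2. S = x_1 + 1.
  leading term x_1: no divisor's leading term divides it; move x_1 to the remainder.
  leading term 1: no divisor's leading term divides it; move 1 to the remainder.
  remainder x_1 + 1 ≠ 0; add k_3 = x_1 + 1 to the basis.

S(h_1,k_3): lcm = x_1*x_2**2. S = x_2**3 + x_2**2.
  leading term x_2**3: no divisor's leading term divides it; move x_2**3 to the remainder.
  leading term x_2**2: no divisor's leading term divides it; move x_2**2 to the remainder.
  remainder x_2**3 + x_2**2 ≠ 0; add k_4 = x_2**3 + x_2**2 to the basis.

The other S-polynomials (S(h_2,k_3), S(h_1,k_4), S(h_2,k_4), S(k_3,k_4)) all reduce to 0 modulo the current basis, so we have a Gröbner basis.
Inter-reduce: drop elements whose leading term is divisible by another's, tail-reduce, and make monic.
Reduced Gröbner basis: {x_1 + 1, x_2**3 + x_2**2}.

The bases are distinct; the ideals are different.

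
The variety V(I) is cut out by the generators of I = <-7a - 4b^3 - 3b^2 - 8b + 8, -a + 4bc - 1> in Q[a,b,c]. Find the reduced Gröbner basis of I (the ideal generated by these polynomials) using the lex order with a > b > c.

Buchberger's algorithm terminates because the ascending chain of leading-term ideals stabilizes.

f_1 = -7a - 4b^3 - 3b^2 - 8b + 8, LT = a.
f_2 = -a + 4bc - 1, LT = a.

S(f_1,f_2): lcm = a. S = 4/7b^3 + 3/7b^2 + 4bc + 8/7b - 15/7.
  leading term b^3: no divisor's leading term divides it; move 4/7b^3 to the remainder.
  leading term b^2: no divisor's leading term divides it; move 3/7b^2 to the remainder.
  leading term bc: no divisor's leading term divides it; move 4bc to the remainder.
  leading term b: no divisor's leading term divides it; move 8/7b to the remainder.
  leading term 1: no divisor's leading term divides it; move -15/7 to the remainder.
  remainder 4/7b^3 + 3/7b^2 + 4bc + 8/7b - 15/7 ≠ 0; add g_3 = 4/7b^3 + 3/7b^2 + 4bc + 8/7b - 15/7 to the basis.

The other S-polynomials (S(f_1,g_3), S(f_2,g_3)) all reduce to 0 modulo the current basis, so we have a Gröbner basis.
Inter-reduce: drop elements whose leading term is divisible by another's, tail-reduce, and make monic.

G = {a - 4bc + 1, b^3 + 3/4b^2 + 7bc + 2b - 15/4}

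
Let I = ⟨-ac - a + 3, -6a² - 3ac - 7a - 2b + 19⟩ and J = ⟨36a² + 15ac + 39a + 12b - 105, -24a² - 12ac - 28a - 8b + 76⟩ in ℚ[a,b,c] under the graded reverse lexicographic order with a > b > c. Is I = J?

Equality of ideals is decidable: compute both reduced Gröbner bases (unique for the ordering) and check whether they agree.
Buchberger on the first generating set:
f_1 = -ac - a + 3, LT = ac.
f_2 = -6a² - 3ac - 7a - 2b + 19, LT = a².

S(f_1,f_2): lcm = a²c. S = -½ac² + a² - 7/6ac - ⅓bc - 3a + 19/6c.
  reduce S modulo (f_1, f_2):
  remainder -⅓bc - 3a - ⅓b + 5/3c - ⅓ ≠ 0; add g_3 = -⅓bc - 3a - ⅓b + 5/3c - ⅓ to the basis.

The other S-polynomials (S(f_1,g_3), S(f_2,g_3)) all reduce to 0 modulo the current basis, so we have a Gröbner basis.
Inter-reduce: drop elements whose leading term is divisible by another's, tail-reduce, and make monic.
Reduced Gröbner basis: {a² + ⅔a + ⅓b - 5/3, ac + a - 3, bc + 9a + b - 5c + 1}.

Buchberger on the second generating set:
h_1 = 36a² + 15ac + 39a + 12b - 105, LT = a².
h_2 = -24a² - 12ac - 28a - 8b + 76, LT = a².

S(h_1,h_2): lcm = a². S = -1/12ac - 1/12a + ¼.
  reduce S modulo (h_1, h_2):
  remainder -1/12ac - 1/12a + ¼ ≠ 0; add k_3 = -1/12ac - 1/12a + ¼ to the basis.

S(h_1,k_3): lcm = a²c. S = 5/12ac² - a² + 13/12ac + ⅓bc + 3a - 35/12c.
  reduce S modulo (h_1, h_2, k_3):
  remainder ⅓bc + 3a + ⅓b - 5/3c + ⅓ ≠ 0; add k_4 = ⅓bc + 3a + ⅓b - 5/3c + ⅓ to the basis.

The other S-polynomials (S(h_2,k_3), S(h_1,k_4), S(h_2,k_4), S(k_3,k_4)) all reduce to 0 modulo the current basis, so we have a Gröbner basis.
Inter-reduce: drop elements whose leading term is divisible by another's, tail-reduce, and make monic.
Reduced Gröbner basis: {a² + ⅔a + ⅓b - 5/3, ac + a - 3, bc + 9a + b - 5c + 1}.

These coincide, so the ideals are equal.

Yes, the ideals are equal.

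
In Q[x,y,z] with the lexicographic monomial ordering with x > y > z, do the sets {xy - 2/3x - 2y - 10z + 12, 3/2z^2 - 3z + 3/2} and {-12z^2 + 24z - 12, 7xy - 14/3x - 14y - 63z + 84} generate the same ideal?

Equality of ideals is decidable: compute both reduced Gröbner bases (unique for the ordering) and check whether they agree.
Buchberger on the first generating set:
f_1 = xy - 2/3x - 2y - 10z + 12, LT = xy.
f_2 = 3/2z^2 - 3z + 3/2, LT = z^2.

The S-polynomials (S(f_1,f_2)) all reduce to 0 modulo the current basis, so we have a Gröbner basis.
Inter-reduce: drop elements whose leading term is divisible by another's, tail-reduce, and make monic.
Reduced Gröbner basis: {xy - 2/3x - 2y - 10z + 12, z^2 - 2z + 1}.

Buchberger on the second generating set:
h_1 = -12z^2 + 24z - 12, LT = z^2.
h_2 = 7xy - 14/3x - 14y - 63z + 84, LT = xy.

The S-polynomials (S(h_1,h_2)) all reduce to 0 modulo the current basis, so we have a Gröbner basis.
Inter-reduce: drop elements whose leading term is divisible by another's, tail-reduce, and make monic.
Reduced Gröbner basis: {xy - 2/3x - 2y - 9z + 12, z^2 - 2z + 1}.

The bases are distinct; the ideals are different.
The same test decides containment: I ⊆ J iff every generator of I reduces to 0 modulo a Gröbner basis of J.

No, the ideals differ.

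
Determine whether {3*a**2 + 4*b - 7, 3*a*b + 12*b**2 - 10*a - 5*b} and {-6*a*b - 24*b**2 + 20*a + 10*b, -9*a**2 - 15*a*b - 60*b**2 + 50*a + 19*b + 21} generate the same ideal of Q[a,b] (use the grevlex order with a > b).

No, the ideals differ.

Equality of ideals is decidable: compute both reduced Gröbner bases (unique for the ordering) and check whether they agree.
Buchberger on the first generating set:
f_1 = 3*a**2 + 4*b - 7, LT = a**2.
f_2 = 3*a*b + 12*b**2 - 10*a - 5*b, LT = a*b.

S(f_1,f_2): lcm = a**2*b. S = -4*a*b**2 + 10/3*a**2 + 5/3*a*b + 4/3*b**2 - 7/3*b.
  leading term a*b**2: subtract (-4/3*b)·f_2 from -4*a*b**2 + 10/3*a**2 + 5/3*a*b + 4/3*b**2 - 7/3*b → 16*b**3 + 10/3*a**2 - 35/3*a*b - 16/3*b**2 - 7/3*b
  leading term b**3: no divisor's leading term divides it; move 16*b**3 to the remainder.
  leading term a**2: subtract (10/9)·f_1 from 10/3*a**2 - 35/3*a*b - 16/3*b**2 - 7/3*b → -35/3*a*b - 16/3*b**2 - 61/9*b + 70/9
  leading term a*b: subtract (-35/9)·f_2 from -35/3*a*b - 16/3*b**2 - 61/9*b + 70/9 → 124/3*b**2 - 350/9*a - 236/9*b + 70/9
  leading term b**2: no divisor's leading term divides it; move 124/3*b**2 to the remainder.
  leading term a: no divisor's leading term divides it; move -350/9*a to the remainder.
  leading term b: no divisor's leading term divides it; move -236/9*b to the remainder.
  leading term 1: no divisor's leading term divides it; move 70/9 to the remainder.
  remainder 16*b**3 + 124/3*b**2 - 350/9*a - 236/9*b + 70/9 ≠ 0; add g_3 = 16*b**3 + 124/3*b**2 - 350/9*a - 236/9*b + 70/9 to the basis.

The other S-polynomials (S(f_1,g_3), S(f_2,g_3)) all reduce to 0 modulo the current basis, so we have a Gröbner basis.
Inter-reduce: drop elements whose leading term is divisible by another's, tail-reduce, and make monic.
Reduced Gröbner basis: {b**3 + 31/12*b**2 - 175/72*a - 59/36*b + 35/72, a**2 + 4/3*b - 7/3, a*b + 4*b**2 - 10/3*a - 5/3*b}.

Buchberger on the second generating set:
h_1 = -6*a*b - 24*b**2 + 20*a + 10*b, LT = a*b.
h_2 = -9*a**2 - 15*a*b - 60*b**2 + 50*a + 19*b + 21, LT = a**2.

S(h_1,h_2): lcm = a**2*b. S = 7/3*a*b**2 - 20/3*b**3 - 10/3*a**2 + 35/9*a*b + 19/9*b**2 + 7/3*b.
  leading term a*b**2: subtract (-7/18*b)·h_1 from 7/3*a*b**2 - 20/3*b**3 - 10/3*a**2 + 35/9*a*b + 19/9*b**2 + 7/3*b → -16*b**3 - 10/3*a**2 + 35/3*a*b + 6*b**2 + 7/3*b
  leading term b**3: no divisor's leading term divides it; move -16*b**3 to the remainder.
  leading term a**2: subtract (10/27)·h_2 from -10/3*a**2 + 35/3*a*b + 6*b**2 + 7/3*b → 155/9*a*b + 254/9*b**2 - 500/27*a - 127/27*b - 70/9
  leading term a*b: subtract (-155/54)·h_1 from 155/9*a*b + 254/9*b**2 - 500/27*a - 127/27*b - 70/9 → -122/3*b**2 + 350/9*a + 24*b - 70/9
  leading term b**2: no divisor's leading term divides it; move -122/3*b**2 to the remainder.
  leading term a: no divisor's leading term divides it; move 350/9*a to the remainder.
  leading term b: no divisor's leading term divides it; move 24*b to the remainder.
  leading term 1: no divisor's leading term divides it; move -70/9 to the remainder.
  remainder -16*b**3 - 122/3*b**2 + 350/9*a + 24*b - 70/9 ≠ 0; add k_3 = -16*b**3 - 122/3*b**2 + 350/9*a + 24*b - 70/9 to the basis.

The other S-polynomials (S(h_1,k_3), S(h_2,k_3)) all reduce to 0 modulo the current basis, so we have a Gröbner basis.
Inter-reduce: drop elements whose leading term is divisible by another's, tail-reduce, and make monic.
Reduced Gröbner basis: {b**3 + 61/24*b**2 - 175/72*a - 3/2*b + 35/72, a**2 + 2/3*b - 7/3, a*b + 4*b**2 - 10/3*a - 5/3*b}.

The bases are distinct; the ideals are different.
The choice of monomial ordering does not affect the verdict — as long as both bases are computed under the same ordering, their equality decides ideal equality.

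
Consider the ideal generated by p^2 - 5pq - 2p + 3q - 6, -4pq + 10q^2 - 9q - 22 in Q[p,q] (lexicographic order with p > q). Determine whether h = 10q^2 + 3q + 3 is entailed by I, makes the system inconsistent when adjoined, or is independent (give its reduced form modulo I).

Adjoining 10q^2 + 3q + 3 makes the ideal the whole ring: the system is inconsistent.

First compute the reduced Gröbner basis of I by Buchberger's algorithm.
f_1 = p^2 - 5pq - 2p + 3q - 6, LT = p^2.
f_2 = -4pq + 10q^2 - 9q - 22, LT = pq.

S(f_1,f_2): lcm = p^2q. S = -5/2pq^2 - 17/4pq - 11/2p + 3q^2 - 6q.
  leading term pq^2: subtract (5/8q)·f_2 from -5/2pq^2 - 17/4pq - 11/2p + 3q^2 - 6q → -17/4pq - 11/2p - 25/4q^3 + 69/8q^2 + 31/4q
  leading term pq: subtract (17/16)·f_2 from -17/4pq - 11/2p - 25/4q^3 + 69/8q^2 + 31/4q → -11/2p - 25/4q^3 - 2q^2 + 277/16q + 187/8
  leading term p: no divisor's leading term divides it; move -11/2p to the remainder.
  leading term q^3: no divisor's leading term divides it; move -25/4q^3 to the remainder.
  leading term q^2: no divisor's leading term divides it; move -2q^2 to the remainder.
  leading term q: no divisor's leading term divides it; move 277/16q to the remainder.
  leading term 1: no divisor's leading term divides it; move 187/8 to the remainder.
  remainder -11/2p - 25/4q^3 - 2q^2 + 277/16q + 187/8 ≠ 0; add k_3 = -11/2p - 25/4q^3 - 2q^2 + 277/16q + 187/8 to the basis.

S(f_1,k_3): lcm = p^2. S = -25/22pq^3 - 4/11pq^2 - 163/88pq + 9/4p + 3q - 6.
  leading term pq^3: subtract (25/88q^2)·f_2 from -25/22pq^3 - 4/11pq^2 - 163/88pq + 9/4p + 3q - 6 → -4/11pq^2 - 163/88pq + 9/4p - 125/44q^4 + 225/88q^3 + 25/4q^2 + 3q - 6
  leading term pq^2: subtract (1/11q)·f_2 from -4/11pq^2 - 163/88pq + 9/4p - 125/44q^4 + 225/88q^3 + 25/4q^2 + 3q - 6 → -163/88pq + 9/4p - 125/44q^4 + 145/88q^3 + 311/44q^2 + 5q - 6
  leading term pq: subtract (163/352)·f_2 from -163/88pq + 9/4p - 125/44q^4 + 145/88q^3 + 311/44q^2 + 5q - 6 → 9/4p - 125/44q^4 + 145/88q^3 + 39/16q^2 + 3227/352q + 67/16
  leading term p: subtract (-9/22)·k_3 from 9/4p - 125/44q^4 + 145/88q^3 + 39/16q^2 + 3227/352q + 67/16 → -125/44q^4 - 10/11q^3 + 285/176q^2 + 65/4q + 55/4
  leading term q^4: no divisor's leading term divides it; move -125/44q^4 to the remainder.
  leading term q^3: no divisor's leading term divides it; move -10/11q^3 to the remainder.
  leading term q^2: no divisor's leading term divides it; move 285/176q^2 to the remainder.
  leading term q: no divisor's leading term divides it; move 65/4q to the remainder.
  leading term 1: no divisor's leading term divides it; move 55/4 to the remainder.
  remainder -125/44q^4 - 10/11q^3 + 285/176q^2 + 65/4q + 55/4 ≠ 0; add k_4 = -125/44q^4 - 10/11q^3 + 285/176q^2 + 65/4q + 55/4 to the basis.

The other S-polynomials (S(f_2,k_3), S(f_1,k_4), S(f_2,k_4), S(k_3,k_4)) all reduce to 0 modulo the current basis, so we have a Gröbner basis.
Inter-reduce: drop elements whose leading term is divisible by another's, tail-reduce, and make monic.
Reduced Gröbner basis: {p + 25/22q^3 + 4/11q^2 - 277/88q - 17/4, q^4 + 8/25q^3 - 57/100q^2 - 143/25q - 121/25}.
Label its elements g_1 = p + 25/22q^3 + 4/11q^2 - 277/88q - 17/4, g_2 = q^4 + 8/25q^3 - 57/100q^2 - 143/25q - 121/25.

Reduce h = 10q^2 + 3q + 3 modulo G:
  leading term q^2: no divisor's leading term divides it; move 10q^2 to the remainder.
  leading term q: no divisor's leading term divides it; move 3q to the remainder.
  leading term 1: no divisor's leading term divides it; move 3 to the remainder.
  normal form = 10q^2 + 3q + 3.
The normal form is nonzero, so h ∉ I. Since h minus its normal form lies in I, I + (h) = I + (r) where r = 10q^2 + 3q + 3; decide whether this ideal is the whole ring.
Run Buchberger on G together with r (pairs among the g_i already reduce to 0 since G is a Gröbner basis):
g_1 = p + 25/22q^3 + 4/11q^2 - 277/88q - 17/4, LT = p.
g_2 = q^4 + 8/25q^3 - 57/100q^2 - 143/25q - 121/25, LT = q^4.
r = 10q^2 + 3q + 3, LT = q^2.

S(g_2,r): lcm = q^4. S = 1/50q^3 - 87/100q^2 - 143/25q - 121/25.
  leading term q^3: subtract (1/500q)·r from 1/50q^3 - 87/100q^2 - 143/25q - 121/25 → -219/250q^2 - 2863/500q - 121/25
  leading term q^2: subtract (-219/2500)·r from -219/250q^2 - 2863/500q - 121/25 → -6829/1250q - 11443/2500
  leading term q: no divisor's leading term divides it; move -6829/1250q to the remainder.
  leading term 1: no divisor's leading term divides it; move -11443/2500 to the remainder.
  remainder -6829/1250q - 11443/2500 ≠ 0; add m_4 = -6829/1250q - 11443/2500 to the basis.

S(g_2,m_4): lcm = q^4. S = -176811/341450q^3 - 57/100q^2 - 143/25q - 121/25.
  leading term q^3: subtract (-176811/3414500q)·r from -176811/341450q^3 - 57/100q^2 - 143/25q - 121/25 → -353958/853625q^2 - 19000507/3414500q - 121/25
  leading term q^2: subtract (-176979/4268125)·r from -353958/853625q^2 - 19000507/3414500q - 121/25 → -92878787/17072500q - 20126788/4268125
  leading term q: subtract (92878787/93270482)·m_4 from -92878787/17072500q - 20126788/4268125 → -294037779/1865409640
  leading term 1: no divisor's leading term divides it; move -294037779/1865409640 to the remainder.
  remainder -294037779/1865409640 ≠ 0; add m_5 = -294037779/1865409640 to the basis.

The other S-polynomials (S(g_1,g_2), S(g_1,r), S(g_1,m_4), S(r,m_4), S(g_1,m_5), S(g_2,m_5), S(r,m_5), S(m_4,m_5)) all reduce to 0 modulo the current basis, so we have a Gröbner basis.
Inter-reduce: drop elements whose leading term is divisible by another's, tail-reduce, and make monic.
Reduced Gröbner basis: {1}.
The reduced Gröbner basis of I + (h) is {1}: the ideal is the whole ring, so the enlarged system has no common solution — adjoining h is inconsistent.

Ideal membership is decidable via reduction modulo a Gröbner basis.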